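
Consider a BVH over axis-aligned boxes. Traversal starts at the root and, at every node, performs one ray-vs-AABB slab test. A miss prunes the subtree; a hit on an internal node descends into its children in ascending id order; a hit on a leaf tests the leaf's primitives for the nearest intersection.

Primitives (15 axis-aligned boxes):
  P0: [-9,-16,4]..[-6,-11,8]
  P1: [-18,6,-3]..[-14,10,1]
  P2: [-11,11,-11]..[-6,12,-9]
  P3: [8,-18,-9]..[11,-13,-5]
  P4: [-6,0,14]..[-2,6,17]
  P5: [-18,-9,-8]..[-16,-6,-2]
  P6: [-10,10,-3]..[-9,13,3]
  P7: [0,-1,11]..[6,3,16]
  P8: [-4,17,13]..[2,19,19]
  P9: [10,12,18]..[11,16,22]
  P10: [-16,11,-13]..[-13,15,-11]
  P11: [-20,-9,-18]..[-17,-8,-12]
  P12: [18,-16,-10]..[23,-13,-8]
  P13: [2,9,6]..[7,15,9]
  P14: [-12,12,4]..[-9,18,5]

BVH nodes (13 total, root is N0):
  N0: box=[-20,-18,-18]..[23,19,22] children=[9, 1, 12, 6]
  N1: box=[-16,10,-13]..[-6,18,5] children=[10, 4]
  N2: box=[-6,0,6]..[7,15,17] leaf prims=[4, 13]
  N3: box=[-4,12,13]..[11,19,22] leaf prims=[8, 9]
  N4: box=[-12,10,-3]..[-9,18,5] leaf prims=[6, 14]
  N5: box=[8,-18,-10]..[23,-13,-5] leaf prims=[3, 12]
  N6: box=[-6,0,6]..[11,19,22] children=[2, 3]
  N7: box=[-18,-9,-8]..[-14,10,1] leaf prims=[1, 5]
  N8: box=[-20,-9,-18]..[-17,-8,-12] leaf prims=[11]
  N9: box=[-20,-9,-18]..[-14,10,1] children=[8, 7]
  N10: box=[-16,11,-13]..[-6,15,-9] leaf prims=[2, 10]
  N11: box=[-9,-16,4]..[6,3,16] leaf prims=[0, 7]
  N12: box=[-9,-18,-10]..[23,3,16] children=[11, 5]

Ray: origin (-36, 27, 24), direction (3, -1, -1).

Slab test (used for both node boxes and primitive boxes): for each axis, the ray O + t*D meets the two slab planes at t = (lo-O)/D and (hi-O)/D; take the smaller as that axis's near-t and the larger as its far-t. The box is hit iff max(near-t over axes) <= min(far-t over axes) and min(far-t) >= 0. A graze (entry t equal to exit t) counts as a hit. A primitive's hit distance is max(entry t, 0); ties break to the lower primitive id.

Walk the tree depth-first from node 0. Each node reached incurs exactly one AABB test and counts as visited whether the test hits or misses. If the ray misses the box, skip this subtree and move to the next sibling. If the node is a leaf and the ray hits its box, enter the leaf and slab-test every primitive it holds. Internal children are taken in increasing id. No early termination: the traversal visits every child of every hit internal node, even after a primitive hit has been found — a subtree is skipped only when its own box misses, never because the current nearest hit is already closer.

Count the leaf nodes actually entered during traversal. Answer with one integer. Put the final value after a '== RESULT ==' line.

Walk:
N0 x:[16/3,59/3] y:[8,45] z:[2,42] -> hit [8,59/3], descend [1, 6, 9, 12]
  N1 x:[20/3,10] y:[9,17] z:[19,37] -> miss, prune
  N6 x:[10,47/3] y:[8,27] z:[2,18] -> hit [10,47/3], descend [2, 3]
    N2 x:[10,43/3] y:[12,27] z:[7,18] -> hit [12,43/3] leaf, test {P4(miss), P13(miss)}
    N3 x:[32/3,47/3] y:[8,15] z:[2,11] -> hit [32/3,11] leaf, test {P8(miss), P9(miss)}
  N9 x:[16/3,22/3] y:[17,36] z:[23,42] -> miss, prune
  N12 x:[9,59/3] y:[24,45] z:[8,34] -> miss, prune

Visited [0, 1, 6, 2, 3, 9, 12]. Tests: 7 box, 2 leaf. Nearest: miss.

== RESULT ==
2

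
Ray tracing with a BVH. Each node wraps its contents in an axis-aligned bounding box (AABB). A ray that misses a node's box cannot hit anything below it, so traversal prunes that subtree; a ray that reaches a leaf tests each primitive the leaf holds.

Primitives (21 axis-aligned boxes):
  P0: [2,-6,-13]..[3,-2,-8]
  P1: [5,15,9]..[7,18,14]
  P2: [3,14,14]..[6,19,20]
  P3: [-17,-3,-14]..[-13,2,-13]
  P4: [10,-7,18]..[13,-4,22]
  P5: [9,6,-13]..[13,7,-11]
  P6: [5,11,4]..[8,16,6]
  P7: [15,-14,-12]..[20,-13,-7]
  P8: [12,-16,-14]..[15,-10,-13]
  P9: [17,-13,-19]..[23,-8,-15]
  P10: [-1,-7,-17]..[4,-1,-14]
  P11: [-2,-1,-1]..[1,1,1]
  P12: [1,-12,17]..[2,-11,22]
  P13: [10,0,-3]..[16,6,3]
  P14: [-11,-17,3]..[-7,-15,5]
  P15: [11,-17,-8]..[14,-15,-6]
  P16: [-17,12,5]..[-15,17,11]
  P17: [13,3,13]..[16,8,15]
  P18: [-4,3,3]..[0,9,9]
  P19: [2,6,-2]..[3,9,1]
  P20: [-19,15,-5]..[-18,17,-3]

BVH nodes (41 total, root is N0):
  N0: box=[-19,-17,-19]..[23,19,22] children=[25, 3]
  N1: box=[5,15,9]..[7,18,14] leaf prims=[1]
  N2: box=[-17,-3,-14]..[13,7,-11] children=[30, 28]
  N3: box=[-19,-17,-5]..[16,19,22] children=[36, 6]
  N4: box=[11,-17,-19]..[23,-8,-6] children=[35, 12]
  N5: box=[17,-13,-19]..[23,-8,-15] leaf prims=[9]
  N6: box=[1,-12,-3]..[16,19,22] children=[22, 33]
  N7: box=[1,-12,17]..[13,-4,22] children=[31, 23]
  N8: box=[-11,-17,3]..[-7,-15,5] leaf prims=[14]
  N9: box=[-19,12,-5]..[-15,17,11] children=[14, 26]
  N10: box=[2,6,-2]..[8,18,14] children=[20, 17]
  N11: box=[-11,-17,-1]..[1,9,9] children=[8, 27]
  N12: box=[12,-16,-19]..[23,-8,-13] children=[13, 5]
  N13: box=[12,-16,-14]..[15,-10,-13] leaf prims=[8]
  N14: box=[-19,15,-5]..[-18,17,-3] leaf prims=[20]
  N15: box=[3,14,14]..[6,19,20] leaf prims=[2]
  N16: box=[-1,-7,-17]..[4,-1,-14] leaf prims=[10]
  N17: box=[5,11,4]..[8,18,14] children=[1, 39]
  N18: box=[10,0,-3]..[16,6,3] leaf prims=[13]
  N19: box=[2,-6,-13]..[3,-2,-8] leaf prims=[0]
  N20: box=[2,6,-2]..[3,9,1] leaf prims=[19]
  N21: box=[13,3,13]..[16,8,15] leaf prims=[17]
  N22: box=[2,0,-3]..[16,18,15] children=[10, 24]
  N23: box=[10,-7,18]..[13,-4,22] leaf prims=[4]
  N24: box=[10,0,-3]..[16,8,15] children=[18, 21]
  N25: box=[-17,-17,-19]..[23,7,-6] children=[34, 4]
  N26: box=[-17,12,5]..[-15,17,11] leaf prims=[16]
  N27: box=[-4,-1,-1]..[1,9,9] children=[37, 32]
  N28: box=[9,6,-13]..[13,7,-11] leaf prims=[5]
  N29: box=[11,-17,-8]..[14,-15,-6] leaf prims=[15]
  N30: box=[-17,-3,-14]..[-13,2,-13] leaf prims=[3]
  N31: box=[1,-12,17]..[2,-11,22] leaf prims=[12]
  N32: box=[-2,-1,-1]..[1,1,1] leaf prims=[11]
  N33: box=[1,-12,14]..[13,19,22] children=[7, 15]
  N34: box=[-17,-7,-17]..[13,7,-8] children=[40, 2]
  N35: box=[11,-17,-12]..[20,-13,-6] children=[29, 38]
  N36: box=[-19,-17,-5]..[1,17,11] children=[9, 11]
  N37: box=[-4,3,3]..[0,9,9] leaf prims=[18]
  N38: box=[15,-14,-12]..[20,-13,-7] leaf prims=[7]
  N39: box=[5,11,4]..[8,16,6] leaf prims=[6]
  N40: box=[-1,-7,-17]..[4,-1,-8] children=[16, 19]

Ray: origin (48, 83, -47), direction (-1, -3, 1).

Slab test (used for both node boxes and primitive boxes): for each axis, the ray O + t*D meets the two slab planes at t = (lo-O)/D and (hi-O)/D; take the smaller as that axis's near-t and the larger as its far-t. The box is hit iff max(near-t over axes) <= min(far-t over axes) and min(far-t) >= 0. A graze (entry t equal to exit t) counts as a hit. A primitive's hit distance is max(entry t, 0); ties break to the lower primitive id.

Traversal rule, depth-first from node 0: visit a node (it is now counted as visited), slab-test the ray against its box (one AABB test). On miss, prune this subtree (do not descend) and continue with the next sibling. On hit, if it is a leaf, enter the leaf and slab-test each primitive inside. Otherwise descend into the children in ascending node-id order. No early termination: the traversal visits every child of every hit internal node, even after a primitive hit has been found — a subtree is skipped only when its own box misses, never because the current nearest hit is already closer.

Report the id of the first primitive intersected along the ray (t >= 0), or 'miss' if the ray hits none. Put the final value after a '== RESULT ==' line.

Trace the traversal:
N0 x:[25,67] y:[64/3,100/3] z:[28,69] -> hit [28,100/3], descend [3, 25]
  N3 x:[32,67] y:[64/3,100/3] z:[42,69] -> miss, prune
  N25 x:[25,65] y:[76/3,100/3] z:[28,41] -> hit [28,100/3], descend [4, 34]
    N4 x:[25,37] y:[91/3,100/3] z:[28,41] -> hit [91/3,100/3], descend [12, 35]
      N12 x:[25,36] y:[91/3,33] z:[28,34] -> hit [91/3,33], descend [5, 13]
        N5 x:[25,31] y:[91/3,32] z:[28,32] -> hit [91/3,31] leaf, test {P9@t=91/3}
        N13 x:[33,36] y:[31,33] z:[33,34] -> hit [33,33] leaf, test {P8@t=33}
      N35 x:[28,37] y:[32,100/3] z:[35,41] -> miss, prune
    N34 x:[35,65] y:[76/3,30] z:[30,39] -> miss, prune

order=[0, 3, 25, 4, 12, 5, 13, 35, 34]  |boxes|=9  |leaves|=2  hit=P9

== RESULT ==
9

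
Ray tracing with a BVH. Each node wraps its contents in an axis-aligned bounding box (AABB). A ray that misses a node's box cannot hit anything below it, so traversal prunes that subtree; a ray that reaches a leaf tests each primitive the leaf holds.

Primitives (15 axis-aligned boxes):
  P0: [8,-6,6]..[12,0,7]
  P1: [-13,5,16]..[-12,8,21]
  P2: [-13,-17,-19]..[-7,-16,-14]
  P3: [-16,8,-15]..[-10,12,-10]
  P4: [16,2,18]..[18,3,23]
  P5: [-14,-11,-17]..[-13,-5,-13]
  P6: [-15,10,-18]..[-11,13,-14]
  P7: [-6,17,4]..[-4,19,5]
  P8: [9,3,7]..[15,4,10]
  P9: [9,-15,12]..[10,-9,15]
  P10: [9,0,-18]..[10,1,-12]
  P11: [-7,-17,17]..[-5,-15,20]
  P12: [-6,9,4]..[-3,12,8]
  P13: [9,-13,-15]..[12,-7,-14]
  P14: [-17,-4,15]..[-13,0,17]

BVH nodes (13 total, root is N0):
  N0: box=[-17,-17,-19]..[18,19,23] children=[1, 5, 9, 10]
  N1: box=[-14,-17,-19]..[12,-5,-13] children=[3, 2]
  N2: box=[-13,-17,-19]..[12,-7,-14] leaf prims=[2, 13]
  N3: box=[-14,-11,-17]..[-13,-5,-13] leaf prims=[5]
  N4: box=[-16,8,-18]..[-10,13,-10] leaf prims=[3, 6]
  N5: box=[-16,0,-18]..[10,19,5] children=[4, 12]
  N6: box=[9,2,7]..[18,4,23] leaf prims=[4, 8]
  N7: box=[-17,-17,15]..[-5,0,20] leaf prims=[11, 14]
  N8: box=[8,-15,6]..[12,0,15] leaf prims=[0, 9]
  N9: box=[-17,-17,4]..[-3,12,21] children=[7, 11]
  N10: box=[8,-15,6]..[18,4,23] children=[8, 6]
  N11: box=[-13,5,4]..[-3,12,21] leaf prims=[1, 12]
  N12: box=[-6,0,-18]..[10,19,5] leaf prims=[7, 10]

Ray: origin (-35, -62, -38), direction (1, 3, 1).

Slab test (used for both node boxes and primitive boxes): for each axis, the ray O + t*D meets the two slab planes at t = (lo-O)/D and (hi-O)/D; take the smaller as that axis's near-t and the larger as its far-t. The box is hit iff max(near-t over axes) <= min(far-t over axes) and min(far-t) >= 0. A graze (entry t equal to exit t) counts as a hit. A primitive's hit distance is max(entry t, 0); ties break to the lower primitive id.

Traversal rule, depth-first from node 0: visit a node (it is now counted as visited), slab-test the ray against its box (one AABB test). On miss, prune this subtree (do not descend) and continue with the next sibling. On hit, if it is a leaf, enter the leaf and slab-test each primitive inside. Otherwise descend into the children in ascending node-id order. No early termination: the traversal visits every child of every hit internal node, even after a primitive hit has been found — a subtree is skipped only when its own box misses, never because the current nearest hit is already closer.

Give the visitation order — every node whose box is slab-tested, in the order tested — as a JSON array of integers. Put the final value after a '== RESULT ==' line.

Trace the traversal:
N0 x:[18,53] y:[15,27] z:[19,61] -> hit [19,27], descend [1, 5, 9, 10]
  N1 x:[21,47] y:[15,19] z:[19,25] -> miss, prune
  N5 x:[19,45] y:[62/3,27] z:[20,43] -> hit [62/3,27], descend [4, 12]
    N4 x:[19,25] y:[70/3,25] z:[20,28] -> hit [70/3,25] leaf, test {P3@t=70/3, P6@t=24}
    N12 x:[29,45] y:[62/3,27] z:[20,43] -> miss, prune
  N9 x:[18,32] y:[15,74/3] z:[42,59] -> miss, prune
  N10 x:[43,53] y:[47/3,22] z:[44,61] -> miss, prune

Visited [0, 1, 5, 4, 12, 9, 10]. Tests: 7 box, 1 leaf. Nearest: P3.

== RESULT ==
[0, 1, 5, 4, 12, 9, 10]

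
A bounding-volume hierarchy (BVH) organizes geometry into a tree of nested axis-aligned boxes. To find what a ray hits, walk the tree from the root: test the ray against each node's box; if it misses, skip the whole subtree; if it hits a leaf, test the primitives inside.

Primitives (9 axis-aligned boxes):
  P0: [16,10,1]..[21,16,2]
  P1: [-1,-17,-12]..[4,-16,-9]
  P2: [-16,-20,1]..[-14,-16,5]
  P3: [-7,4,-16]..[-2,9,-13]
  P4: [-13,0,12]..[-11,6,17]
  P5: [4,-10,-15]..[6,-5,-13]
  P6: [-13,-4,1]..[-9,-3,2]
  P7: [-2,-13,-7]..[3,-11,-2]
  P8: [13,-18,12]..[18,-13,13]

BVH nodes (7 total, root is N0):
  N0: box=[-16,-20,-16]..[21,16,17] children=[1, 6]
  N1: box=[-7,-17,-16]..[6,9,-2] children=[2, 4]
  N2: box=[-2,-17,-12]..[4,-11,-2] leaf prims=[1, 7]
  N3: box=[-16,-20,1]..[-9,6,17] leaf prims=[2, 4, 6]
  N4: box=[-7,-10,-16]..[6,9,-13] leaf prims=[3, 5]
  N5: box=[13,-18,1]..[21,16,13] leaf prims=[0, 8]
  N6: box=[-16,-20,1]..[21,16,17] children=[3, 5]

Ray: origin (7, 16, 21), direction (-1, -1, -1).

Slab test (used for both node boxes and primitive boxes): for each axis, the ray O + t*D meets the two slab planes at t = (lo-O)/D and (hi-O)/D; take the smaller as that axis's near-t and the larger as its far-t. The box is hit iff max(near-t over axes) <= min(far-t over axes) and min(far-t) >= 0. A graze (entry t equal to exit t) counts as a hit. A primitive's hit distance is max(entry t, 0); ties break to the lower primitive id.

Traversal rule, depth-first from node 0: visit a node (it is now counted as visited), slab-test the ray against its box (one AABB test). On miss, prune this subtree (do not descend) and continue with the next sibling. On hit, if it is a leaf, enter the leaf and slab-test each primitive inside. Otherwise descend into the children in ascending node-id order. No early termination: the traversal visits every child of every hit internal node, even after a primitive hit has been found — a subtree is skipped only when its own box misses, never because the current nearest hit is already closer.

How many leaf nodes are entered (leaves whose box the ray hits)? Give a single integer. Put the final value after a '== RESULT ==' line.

Walk:
N0 x:[-14,23] y:[0,36] z:[4,37] -> hit [4,23], descend [1, 6]
  N1 x:[1,14] y:[7,33] z:[23,37] -> miss, prune
  N6 x:[-14,23] y:[0,36] z:[4,20] -> hit [4,20], descend [3, 5]
    N3 x:[16,23] y:[10,36] z:[4,20] -> hit [16,20] leaf, test {P2(miss), P4(miss), P6@t=19}
    N5 x:[-14,-6] y:[0,34] z:[8,20] -> miss, prune

Visited [0, 1, 6, 3, 5]. Tests: 5 box, 1 leaf. Nearest: P6.

== RESULT ==
1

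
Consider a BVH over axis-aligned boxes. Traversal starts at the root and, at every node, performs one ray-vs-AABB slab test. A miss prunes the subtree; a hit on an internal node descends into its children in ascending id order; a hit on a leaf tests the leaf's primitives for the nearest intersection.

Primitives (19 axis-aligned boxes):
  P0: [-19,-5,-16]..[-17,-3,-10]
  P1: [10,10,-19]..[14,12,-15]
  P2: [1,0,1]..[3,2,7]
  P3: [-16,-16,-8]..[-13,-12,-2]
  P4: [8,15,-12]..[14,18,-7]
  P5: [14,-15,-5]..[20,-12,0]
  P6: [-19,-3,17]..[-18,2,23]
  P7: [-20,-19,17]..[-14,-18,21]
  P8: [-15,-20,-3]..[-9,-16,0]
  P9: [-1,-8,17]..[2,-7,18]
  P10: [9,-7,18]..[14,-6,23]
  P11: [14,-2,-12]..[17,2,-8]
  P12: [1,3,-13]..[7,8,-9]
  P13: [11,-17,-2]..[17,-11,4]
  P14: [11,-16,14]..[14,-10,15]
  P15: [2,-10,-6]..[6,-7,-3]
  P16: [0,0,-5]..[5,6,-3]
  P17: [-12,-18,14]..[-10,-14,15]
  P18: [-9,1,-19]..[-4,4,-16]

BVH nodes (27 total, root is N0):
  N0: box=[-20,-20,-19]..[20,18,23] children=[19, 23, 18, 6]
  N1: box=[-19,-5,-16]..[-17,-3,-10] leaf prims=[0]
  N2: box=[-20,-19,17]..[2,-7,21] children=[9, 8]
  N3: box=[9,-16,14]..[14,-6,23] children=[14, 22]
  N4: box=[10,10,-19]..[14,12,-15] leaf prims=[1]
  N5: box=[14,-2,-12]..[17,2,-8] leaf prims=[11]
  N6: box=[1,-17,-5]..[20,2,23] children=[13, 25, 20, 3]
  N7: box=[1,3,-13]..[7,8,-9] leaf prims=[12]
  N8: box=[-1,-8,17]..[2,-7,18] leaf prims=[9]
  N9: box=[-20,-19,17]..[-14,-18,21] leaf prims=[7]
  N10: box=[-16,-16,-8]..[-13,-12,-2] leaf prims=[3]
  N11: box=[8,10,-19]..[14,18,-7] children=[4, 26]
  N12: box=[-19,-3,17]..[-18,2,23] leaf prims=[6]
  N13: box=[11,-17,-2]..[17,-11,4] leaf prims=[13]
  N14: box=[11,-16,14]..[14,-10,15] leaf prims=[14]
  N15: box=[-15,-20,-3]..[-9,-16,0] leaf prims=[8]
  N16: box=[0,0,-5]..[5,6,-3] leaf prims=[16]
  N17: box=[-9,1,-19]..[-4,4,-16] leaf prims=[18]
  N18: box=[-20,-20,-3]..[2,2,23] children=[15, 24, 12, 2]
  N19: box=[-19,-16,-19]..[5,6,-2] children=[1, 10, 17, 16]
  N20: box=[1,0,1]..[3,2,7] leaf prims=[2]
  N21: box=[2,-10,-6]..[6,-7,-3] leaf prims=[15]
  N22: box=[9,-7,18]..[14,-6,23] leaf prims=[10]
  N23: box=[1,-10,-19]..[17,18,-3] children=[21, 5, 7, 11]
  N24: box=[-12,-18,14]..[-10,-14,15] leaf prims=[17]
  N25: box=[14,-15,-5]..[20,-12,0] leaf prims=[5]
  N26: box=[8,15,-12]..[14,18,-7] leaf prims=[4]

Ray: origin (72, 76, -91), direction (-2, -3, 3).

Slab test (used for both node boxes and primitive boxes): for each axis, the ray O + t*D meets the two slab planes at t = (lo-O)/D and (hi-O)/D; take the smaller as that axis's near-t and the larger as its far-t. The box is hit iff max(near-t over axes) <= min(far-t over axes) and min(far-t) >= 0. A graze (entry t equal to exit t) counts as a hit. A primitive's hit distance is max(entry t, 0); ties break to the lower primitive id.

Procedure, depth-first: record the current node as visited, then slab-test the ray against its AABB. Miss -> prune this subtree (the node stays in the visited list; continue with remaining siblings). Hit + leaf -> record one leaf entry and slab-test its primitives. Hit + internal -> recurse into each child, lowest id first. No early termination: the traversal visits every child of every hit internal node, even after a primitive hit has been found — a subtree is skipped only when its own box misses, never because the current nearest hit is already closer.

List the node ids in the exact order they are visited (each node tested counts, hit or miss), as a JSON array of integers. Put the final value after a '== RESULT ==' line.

Traverse from the root:
N0 x:[26,46] y:[58/3,32] z:[24,38] -> hit [26,32], descend [6, 18, 19, 23]
  N6 x:[26,71/2] y:[74/3,31] z:[86/3,38] -> hit [86/3,31], descend [3, 13, 20, 25]
    N3 x:[29,63/2] y:[82/3,92/3] z:[35,38] -> miss, prune
    N13 x:[55/2,61/2] y:[29,31] z:[89/3,95/3] -> hit [89/3,61/2] leaf, test {P13@t=89/3}
    N20 x:[69/2,71/2] y:[74/3,76/3] z:[92/3,98/3] -> miss, prune
    N25 x:[26,29] y:[88/3,91/3] z:[86/3,91/3] -> miss, prune
  N18 x:[35,46] y:[74/3,32] z:[88/3,38] -> miss, prune
  N19 x:[67/2,91/2] y:[70/3,92/3] z:[24,89/3] -> miss, prune
  N23 x:[55/2,71/2] y:[58/3,86/3] z:[24,88/3] -> hit [55/2,86/3], descend [5, 7, 11, 21]
    N5 x:[55/2,29] y:[74/3,26] z:[79/3,83/3] -> miss, prune
    N7 x:[65/2,71/2] y:[68/3,73/3] z:[26,82/3] -> miss, prune
    N11 x:[29,32] y:[58/3,22] z:[24,28] -> miss, prune
    N21 x:[33,35] y:[83/3,86/3] z:[85/3,88/3] -> miss, prune

Summary -> nodes [0, 6, 3, 13, 20, 25, 18, 19, 23, 5, 7, 11, 21]; box-tests=13; leaf-entries=1; first=P13

== RESULT ==
[0, 6, 3, 13, 20, 25, 18, 19, 23, 5, 7, 11, 21]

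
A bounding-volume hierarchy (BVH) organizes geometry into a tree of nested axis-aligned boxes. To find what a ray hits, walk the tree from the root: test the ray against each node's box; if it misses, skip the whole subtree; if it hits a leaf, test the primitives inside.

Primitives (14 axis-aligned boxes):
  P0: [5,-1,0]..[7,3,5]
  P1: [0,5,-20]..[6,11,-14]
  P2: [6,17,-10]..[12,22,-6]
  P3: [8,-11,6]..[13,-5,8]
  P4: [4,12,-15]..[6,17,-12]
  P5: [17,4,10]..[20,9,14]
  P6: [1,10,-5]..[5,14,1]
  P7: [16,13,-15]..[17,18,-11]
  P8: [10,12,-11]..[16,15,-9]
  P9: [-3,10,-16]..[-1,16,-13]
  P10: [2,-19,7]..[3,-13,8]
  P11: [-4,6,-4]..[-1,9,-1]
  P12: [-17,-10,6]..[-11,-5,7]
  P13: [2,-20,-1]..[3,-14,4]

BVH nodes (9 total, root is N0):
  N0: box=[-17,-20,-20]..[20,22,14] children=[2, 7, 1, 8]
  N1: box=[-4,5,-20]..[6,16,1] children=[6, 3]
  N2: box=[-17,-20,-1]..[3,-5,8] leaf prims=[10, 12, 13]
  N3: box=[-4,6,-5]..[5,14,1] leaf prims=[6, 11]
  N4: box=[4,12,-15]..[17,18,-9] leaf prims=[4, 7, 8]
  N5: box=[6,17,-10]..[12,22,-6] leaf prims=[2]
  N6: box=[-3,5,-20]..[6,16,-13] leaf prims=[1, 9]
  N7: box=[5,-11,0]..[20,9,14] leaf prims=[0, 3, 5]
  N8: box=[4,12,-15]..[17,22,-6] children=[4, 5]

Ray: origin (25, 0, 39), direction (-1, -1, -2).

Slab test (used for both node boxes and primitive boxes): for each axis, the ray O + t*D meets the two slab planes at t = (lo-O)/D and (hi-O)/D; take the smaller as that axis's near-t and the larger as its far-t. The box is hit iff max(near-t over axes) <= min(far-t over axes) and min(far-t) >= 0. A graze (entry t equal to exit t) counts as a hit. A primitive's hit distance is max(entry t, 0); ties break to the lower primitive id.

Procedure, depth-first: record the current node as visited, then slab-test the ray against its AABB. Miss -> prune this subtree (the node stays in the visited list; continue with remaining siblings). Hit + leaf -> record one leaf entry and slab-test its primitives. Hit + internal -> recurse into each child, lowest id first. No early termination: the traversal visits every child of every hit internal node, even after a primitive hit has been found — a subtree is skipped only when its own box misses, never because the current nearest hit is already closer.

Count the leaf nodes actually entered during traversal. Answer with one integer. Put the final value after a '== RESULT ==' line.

Walk:
N0 x:[5,42] y:[-22,20] z:[25/2,59/2] -> hit [25/2,20], descend [1, 2, 7, 8]
  N1 x:[19,29] y:[-16,-5] z:[19,59/2] -> miss, prune
  N2 x:[22,42] y:[5,20] z:[31/2,20] -> miss, prune
  N7 x:[5,20] y:[-9,11] z:[25/2,39/2] -> miss, prune
  N8 x:[8,21] y:[-22,-12] z:[45/2,27] -> miss, prune

Visited [0, 1, 2, 7, 8]. Tests: 5 box, 0 leaf. Nearest: miss.

== RESULT ==
0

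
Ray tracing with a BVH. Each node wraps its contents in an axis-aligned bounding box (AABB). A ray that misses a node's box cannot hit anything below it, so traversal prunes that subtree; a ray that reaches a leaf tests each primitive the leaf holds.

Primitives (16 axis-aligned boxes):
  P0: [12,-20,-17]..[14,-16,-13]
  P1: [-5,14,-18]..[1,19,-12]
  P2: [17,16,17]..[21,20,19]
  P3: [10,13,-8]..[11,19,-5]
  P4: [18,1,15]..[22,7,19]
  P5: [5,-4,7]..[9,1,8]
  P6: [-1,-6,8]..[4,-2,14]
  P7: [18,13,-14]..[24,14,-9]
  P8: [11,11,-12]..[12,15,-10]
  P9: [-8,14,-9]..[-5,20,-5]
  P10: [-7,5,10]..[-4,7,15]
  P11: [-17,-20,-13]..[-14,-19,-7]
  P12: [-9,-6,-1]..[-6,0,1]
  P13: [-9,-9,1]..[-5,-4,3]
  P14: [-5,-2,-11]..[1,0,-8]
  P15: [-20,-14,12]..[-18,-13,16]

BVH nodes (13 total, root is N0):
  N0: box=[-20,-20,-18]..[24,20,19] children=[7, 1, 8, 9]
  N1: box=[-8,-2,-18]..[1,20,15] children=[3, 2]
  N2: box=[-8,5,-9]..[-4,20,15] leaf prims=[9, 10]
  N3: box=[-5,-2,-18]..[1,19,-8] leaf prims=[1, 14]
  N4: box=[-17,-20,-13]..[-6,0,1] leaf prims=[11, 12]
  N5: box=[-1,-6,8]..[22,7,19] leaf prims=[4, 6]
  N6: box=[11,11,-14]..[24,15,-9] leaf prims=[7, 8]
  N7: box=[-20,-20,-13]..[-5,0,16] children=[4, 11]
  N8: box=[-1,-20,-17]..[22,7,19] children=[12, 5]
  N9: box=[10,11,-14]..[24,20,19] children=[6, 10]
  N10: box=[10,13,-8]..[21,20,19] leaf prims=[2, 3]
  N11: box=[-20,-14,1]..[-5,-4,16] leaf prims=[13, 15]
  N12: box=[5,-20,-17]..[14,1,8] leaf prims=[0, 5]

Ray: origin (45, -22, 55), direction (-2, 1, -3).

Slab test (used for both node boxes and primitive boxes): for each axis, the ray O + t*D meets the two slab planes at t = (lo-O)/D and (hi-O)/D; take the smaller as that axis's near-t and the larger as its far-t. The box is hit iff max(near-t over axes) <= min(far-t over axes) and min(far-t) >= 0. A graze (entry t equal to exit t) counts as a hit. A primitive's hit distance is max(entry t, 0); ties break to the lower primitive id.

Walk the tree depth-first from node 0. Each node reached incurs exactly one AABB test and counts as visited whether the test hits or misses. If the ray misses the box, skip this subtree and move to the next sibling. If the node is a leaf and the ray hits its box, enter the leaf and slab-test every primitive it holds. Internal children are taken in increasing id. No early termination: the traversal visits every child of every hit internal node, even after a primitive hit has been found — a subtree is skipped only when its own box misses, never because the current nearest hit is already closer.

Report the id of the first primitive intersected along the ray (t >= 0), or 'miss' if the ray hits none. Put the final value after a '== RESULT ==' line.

Trace the traversal:
N0 x:[21/2,65/2] y:[2,42] z:[12,73/3] -> hit [12,73/3], descend [1, 7, 8, 9]
  N1 x:[22,53/2] y:[20,42] z:[40/3,73/3] -> hit [22,73/3], descend [2, 3]
    N2 x:[49/2,53/2] y:[27,42] z:[40/3,64/3] -> miss, prune
    N3 x:[22,25] y:[20,41] z:[21,73/3] -> hit [22,73/3] leaf, test {P1(miss), P14@t=22}
  N7 x:[25,65/2] y:[2,22] z:[13,68/3] -> miss, prune
  N8 x:[23/2,23] y:[2,29] z:[12,24] -> hit [12,23], descend [5, 12]
    N5 x:[23/2,23] y:[16,29] z:[12,47/3] -> miss, prune
    N12 x:[31/2,20] y:[2,23] z:[47/3,24] -> hit [47/3,20] leaf, test {P0(miss), P5(miss)}
  N9 x:[21/2,35/2] y:[33,42] z:[12,23] -> miss, prune

Summary -> nodes [0, 1, 2, 3, 7, 8, 5, 12, 9]; box-tests=9; leaf-entries=2; first=P14

== RESULT ==
14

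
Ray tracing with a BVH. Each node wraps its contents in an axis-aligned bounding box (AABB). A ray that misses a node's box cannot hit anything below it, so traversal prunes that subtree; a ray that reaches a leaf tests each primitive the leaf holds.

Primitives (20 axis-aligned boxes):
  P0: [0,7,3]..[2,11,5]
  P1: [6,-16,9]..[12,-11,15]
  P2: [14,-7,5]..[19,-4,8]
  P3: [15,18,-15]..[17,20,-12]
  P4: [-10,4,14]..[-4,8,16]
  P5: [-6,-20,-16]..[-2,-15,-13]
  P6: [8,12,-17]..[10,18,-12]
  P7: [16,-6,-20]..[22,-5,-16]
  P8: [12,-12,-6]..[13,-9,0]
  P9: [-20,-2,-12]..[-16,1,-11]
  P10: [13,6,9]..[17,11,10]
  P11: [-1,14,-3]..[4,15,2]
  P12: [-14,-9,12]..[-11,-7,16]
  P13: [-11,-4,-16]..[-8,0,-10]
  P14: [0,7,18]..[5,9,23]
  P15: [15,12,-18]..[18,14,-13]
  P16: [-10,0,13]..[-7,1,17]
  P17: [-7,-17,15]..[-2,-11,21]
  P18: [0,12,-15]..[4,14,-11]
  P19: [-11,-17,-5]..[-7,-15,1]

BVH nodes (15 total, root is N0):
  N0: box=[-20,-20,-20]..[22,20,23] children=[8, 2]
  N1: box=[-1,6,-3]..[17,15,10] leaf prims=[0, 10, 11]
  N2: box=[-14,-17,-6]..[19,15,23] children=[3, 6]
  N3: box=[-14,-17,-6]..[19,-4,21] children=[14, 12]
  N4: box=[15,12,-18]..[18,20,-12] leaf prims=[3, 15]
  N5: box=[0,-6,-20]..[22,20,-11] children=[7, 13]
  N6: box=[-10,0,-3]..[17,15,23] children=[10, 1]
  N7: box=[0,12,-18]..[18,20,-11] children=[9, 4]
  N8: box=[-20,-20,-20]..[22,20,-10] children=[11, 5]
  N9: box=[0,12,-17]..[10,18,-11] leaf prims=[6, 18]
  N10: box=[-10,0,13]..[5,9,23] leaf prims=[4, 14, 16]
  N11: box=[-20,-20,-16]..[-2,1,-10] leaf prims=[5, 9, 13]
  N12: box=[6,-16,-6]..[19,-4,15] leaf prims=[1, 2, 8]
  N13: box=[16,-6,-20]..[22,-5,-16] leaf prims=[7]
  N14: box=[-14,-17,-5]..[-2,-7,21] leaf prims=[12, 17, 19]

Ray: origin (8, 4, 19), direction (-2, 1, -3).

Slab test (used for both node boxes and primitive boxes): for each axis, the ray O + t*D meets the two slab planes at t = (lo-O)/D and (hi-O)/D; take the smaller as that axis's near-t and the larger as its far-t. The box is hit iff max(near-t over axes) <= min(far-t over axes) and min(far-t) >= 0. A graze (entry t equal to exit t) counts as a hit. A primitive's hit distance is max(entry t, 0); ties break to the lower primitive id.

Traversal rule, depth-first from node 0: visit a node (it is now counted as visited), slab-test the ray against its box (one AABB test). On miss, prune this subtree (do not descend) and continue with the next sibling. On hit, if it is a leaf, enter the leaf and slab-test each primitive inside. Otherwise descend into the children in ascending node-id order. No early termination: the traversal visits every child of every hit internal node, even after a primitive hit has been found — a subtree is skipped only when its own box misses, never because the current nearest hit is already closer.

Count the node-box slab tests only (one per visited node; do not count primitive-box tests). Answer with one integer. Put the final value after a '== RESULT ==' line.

Traverse from the root:
N0 x:[-7,14] y:[-24,16] z:[-4/3,13] -> hit [-4/3,13], descend [2, 8]
  N2 x:[-11/2,11] y:[-21,11] z:[-4/3,25/3] -> hit [-4/3,25/3], descend [3, 6]
    N3 x:[-11/2,11] y:[-21,-8] z:[-2/3,25/3] -> miss, prune
    N6 x:[-9/2,9] y:[-4,11] z:[-4/3,22/3] -> hit [-4/3,22/3], descend [1, 10]
      N1 x:[-9/2,9/2] y:[2,11] z:[3,22/3] -> hit [3,9/2] leaf, test {P0(miss), P10(miss), P11(miss)}
      N10 x:[3/2,9] y:[-4,5] z:[-4/3,2] -> hit [3/2,2] leaf, test {P4(miss), P14(miss), P16(miss)}
  N8 x:[-7,14] y:[-24,16] z:[29/3,13] -> hit [29/3,13], descend [5, 11]
    N5 x:[-7,4] y:[-10,16] z:[10,13] -> miss, prune
    N11 x:[5,14] y:[-24,-3] z:[29/3,35/3] -> miss, prune

9 AABB tests over nodes [0, 2, 3, 6, 1, 10, 8, 5, 11]; 2 leaves entered; closest miss.

== RESULT ==
9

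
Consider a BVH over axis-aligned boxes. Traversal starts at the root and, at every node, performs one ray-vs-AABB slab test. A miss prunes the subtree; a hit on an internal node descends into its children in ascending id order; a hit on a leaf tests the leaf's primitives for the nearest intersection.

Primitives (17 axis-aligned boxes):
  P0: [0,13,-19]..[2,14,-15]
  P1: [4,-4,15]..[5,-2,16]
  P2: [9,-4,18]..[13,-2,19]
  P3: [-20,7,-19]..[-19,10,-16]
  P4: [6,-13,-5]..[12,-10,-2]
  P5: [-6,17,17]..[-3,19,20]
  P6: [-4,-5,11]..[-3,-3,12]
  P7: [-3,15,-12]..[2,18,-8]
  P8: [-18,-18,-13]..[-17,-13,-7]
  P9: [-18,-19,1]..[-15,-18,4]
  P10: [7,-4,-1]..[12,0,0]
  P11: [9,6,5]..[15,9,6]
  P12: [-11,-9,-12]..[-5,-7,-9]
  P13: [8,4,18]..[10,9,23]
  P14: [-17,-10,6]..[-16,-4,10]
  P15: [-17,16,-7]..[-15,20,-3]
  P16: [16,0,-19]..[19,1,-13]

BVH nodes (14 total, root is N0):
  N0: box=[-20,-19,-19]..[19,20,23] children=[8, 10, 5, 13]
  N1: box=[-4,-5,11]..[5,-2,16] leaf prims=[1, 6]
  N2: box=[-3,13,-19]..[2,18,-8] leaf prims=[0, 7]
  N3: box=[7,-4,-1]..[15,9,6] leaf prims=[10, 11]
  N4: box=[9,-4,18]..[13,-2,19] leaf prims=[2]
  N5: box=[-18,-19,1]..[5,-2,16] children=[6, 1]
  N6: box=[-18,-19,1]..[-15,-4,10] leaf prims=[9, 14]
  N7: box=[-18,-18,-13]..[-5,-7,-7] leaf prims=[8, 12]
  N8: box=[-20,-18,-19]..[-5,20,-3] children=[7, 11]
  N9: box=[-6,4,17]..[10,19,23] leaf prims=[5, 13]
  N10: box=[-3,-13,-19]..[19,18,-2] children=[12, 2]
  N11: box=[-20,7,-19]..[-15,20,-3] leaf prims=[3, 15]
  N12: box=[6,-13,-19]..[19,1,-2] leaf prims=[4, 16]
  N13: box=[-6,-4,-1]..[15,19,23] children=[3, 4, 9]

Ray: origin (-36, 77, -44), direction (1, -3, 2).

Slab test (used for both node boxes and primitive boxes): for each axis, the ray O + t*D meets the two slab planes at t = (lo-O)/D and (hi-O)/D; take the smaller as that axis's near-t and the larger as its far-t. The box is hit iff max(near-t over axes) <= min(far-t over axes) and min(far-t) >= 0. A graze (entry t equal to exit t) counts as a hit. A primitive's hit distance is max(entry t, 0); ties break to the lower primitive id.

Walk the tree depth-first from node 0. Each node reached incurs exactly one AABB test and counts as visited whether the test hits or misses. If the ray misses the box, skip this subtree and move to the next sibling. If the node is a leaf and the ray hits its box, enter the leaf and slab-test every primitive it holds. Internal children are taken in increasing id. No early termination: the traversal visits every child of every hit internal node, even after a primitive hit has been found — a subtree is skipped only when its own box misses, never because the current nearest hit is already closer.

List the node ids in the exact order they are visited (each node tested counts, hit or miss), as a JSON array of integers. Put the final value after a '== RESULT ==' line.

Trace the traversal:
N0 x:[16,55] y:[19,32] z:[25/2,67/2] -> hit [19,32], descend [5, 8, 10, 13]
  N5 x:[18,41] y:[79/3,32] z:[45/2,30] -> hit [79/3,30], descend [1, 6]
    N1 x:[32,41] y:[79/3,82/3] z:[55/2,30] -> miss, prune
    N6 x:[18,21] y:[27,32] z:[45/2,27] -> miss, prune
  N8 x:[16,31] y:[19,95/3] z:[25/2,41/2] -> hit [19,41/2], descend [7, 11]
    N7 x:[18,31] y:[28,95/3] z:[31/2,37/2] -> miss, prune
    N11 x:[16,21] y:[19,70/3] z:[25/2,41/2] -> hit [19,41/2] leaf, test {P3(miss), P15@t=19}
  N10 x:[33,55] y:[59/3,30] z:[25/2,21] -> miss, prune
  N13 x:[30,51] y:[58/3,27] z:[43/2,67/2] -> miss, prune

Visited [0, 5, 1, 6, 8, 7, 11, 10, 13]. Tests: 9 box, 1 leaf. Nearest: P15.

== RESULT ==
[0, 5, 1, 6, 8, 7, 11, 10, 13]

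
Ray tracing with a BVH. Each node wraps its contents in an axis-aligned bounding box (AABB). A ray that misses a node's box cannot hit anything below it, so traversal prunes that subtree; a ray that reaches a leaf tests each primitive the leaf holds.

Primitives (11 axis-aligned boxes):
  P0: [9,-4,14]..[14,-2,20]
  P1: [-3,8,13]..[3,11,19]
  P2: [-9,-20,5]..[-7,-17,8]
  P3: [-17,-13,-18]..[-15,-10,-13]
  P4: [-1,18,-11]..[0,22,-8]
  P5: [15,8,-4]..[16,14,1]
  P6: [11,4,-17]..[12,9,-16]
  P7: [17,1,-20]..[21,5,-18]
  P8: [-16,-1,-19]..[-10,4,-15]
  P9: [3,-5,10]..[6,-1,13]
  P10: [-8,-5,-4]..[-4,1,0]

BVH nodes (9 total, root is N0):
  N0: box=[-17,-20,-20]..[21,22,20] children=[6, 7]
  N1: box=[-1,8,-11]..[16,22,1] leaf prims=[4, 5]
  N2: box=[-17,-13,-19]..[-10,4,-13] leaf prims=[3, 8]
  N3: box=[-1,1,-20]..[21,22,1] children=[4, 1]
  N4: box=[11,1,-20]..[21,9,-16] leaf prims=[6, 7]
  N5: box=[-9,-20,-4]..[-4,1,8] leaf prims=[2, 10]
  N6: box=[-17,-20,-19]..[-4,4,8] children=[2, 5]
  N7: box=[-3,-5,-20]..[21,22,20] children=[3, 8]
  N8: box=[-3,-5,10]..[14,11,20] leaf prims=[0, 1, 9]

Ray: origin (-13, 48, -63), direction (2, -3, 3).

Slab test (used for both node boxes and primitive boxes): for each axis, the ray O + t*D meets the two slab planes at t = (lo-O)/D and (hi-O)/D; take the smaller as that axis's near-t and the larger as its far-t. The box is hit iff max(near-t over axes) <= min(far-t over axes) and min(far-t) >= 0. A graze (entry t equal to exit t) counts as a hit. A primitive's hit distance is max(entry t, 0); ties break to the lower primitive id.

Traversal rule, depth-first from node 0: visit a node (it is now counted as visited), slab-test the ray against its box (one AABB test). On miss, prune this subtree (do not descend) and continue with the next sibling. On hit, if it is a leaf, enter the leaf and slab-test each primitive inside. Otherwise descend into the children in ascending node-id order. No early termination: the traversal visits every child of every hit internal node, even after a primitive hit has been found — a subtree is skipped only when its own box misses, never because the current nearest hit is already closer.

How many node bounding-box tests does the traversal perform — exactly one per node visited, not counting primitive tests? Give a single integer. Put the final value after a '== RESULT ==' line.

Trace the traversal:
N0 x:[-2,17] y:[26/3,68/3] z:[43/3,83/3] -> hit [43/3,17], descend [6, 7]
  N6 x:[-2,9/2] y:[44/3,68/3] z:[44/3,71/3] -> miss, prune
  N7 x:[5,17] y:[26/3,53/3] z:[43/3,83/3] -> hit [43/3,17], descend [3, 8]
    N3 x:[6,17] y:[26/3,47/3] z:[43/3,64/3] -> hit [43/3,47/3], descend [1, 4]
      N1 x:[6,29/2] y:[26/3,40/3] z:[52/3,64/3] -> miss, prune
      N4 x:[12,17] y:[13,47/3] z:[43/3,47/3] -> hit [43/3,47/3] leaf, test {P6(miss), P7@t=15}
    N8 x:[5,27/2] y:[37/3,53/3] z:[73/3,83/3] -> miss, prune

Visited [0, 6, 7, 3, 1, 4, 8]. Tests: 7 box, 1 leaf. Nearest: P7.

== RESULT ==
7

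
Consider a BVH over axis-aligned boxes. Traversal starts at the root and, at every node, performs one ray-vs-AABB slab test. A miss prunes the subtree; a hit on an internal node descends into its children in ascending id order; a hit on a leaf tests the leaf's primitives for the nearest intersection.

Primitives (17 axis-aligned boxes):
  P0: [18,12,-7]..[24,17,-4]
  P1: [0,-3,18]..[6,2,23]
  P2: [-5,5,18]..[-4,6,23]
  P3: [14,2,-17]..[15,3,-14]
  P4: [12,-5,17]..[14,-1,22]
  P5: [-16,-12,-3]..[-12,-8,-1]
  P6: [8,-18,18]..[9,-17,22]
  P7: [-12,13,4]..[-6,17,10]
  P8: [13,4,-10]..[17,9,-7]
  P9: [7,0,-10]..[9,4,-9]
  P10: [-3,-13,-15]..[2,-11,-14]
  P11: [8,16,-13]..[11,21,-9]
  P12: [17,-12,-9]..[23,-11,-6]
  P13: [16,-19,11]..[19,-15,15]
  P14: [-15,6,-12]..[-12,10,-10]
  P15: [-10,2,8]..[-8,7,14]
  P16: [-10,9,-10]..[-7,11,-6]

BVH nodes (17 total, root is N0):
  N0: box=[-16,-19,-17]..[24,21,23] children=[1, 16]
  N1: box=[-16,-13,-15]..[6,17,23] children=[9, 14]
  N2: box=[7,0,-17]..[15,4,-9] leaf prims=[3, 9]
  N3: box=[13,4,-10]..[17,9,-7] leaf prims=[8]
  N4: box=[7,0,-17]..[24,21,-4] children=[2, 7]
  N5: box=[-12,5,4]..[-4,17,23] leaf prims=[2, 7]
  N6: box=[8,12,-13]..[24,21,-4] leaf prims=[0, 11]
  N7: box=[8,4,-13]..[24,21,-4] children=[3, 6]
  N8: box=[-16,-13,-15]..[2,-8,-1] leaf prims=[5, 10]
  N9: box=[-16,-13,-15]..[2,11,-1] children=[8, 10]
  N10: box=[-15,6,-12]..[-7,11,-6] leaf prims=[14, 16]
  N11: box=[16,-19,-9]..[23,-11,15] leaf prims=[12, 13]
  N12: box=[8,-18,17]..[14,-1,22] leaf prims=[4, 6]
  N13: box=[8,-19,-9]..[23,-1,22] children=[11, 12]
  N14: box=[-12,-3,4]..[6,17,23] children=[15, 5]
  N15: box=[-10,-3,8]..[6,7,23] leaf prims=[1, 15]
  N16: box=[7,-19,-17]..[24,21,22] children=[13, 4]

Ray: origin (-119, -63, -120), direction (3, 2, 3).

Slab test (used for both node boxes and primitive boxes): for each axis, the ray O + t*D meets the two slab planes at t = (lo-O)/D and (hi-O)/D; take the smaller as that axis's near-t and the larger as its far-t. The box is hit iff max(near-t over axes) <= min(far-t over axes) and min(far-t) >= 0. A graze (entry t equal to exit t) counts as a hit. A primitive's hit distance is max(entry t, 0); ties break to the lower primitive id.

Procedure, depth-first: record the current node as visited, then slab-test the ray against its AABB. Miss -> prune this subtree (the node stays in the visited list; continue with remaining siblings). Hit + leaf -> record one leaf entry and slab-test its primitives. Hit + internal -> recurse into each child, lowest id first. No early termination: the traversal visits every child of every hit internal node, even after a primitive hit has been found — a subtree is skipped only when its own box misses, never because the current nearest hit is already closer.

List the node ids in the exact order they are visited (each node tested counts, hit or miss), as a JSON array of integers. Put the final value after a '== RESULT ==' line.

Trace the traversal:
N0 x:[103/3,143/3] y:[22,42] z:[103/3,143/3] -> hit [103/3,42], descend [1, 16]
  N1 x:[103/3,125/3] y:[25,40] z:[35,143/3] -> hit [35,40], descend [9, 14]
    N9 x:[103/3,121/3] y:[25,37] z:[35,119/3] -> hit [35,37], descend [8, 10]
      N8 x:[103/3,121/3] y:[25,55/2] z:[35,119/3] -> miss, prune
      N10 x:[104/3,112/3] y:[69/2,37] z:[36,38] -> hit [36,37] leaf, test {P14(miss), P16@t=110/3}
    N14 x:[107/3,125/3] y:[30,40] z:[124/3,143/3] -> miss, prune
  N16 x:[42,143/3] y:[22,42] z:[103/3,142/3] -> hit [42,42], descend [4, 13]
    N4 x:[42,143/3] y:[63/2,42] z:[103/3,116/3] -> miss, prune
    N13 x:[127/3,142/3] y:[22,31] z:[37,142/3] -> miss, prune

9 AABB tests over nodes [0, 1, 9, 8, 10, 14, 16, 4, 13]; 1 leaf entered; closest P16.

== RESULT ==
[0, 1, 9, 8, 10, 14, 16, 4, 13]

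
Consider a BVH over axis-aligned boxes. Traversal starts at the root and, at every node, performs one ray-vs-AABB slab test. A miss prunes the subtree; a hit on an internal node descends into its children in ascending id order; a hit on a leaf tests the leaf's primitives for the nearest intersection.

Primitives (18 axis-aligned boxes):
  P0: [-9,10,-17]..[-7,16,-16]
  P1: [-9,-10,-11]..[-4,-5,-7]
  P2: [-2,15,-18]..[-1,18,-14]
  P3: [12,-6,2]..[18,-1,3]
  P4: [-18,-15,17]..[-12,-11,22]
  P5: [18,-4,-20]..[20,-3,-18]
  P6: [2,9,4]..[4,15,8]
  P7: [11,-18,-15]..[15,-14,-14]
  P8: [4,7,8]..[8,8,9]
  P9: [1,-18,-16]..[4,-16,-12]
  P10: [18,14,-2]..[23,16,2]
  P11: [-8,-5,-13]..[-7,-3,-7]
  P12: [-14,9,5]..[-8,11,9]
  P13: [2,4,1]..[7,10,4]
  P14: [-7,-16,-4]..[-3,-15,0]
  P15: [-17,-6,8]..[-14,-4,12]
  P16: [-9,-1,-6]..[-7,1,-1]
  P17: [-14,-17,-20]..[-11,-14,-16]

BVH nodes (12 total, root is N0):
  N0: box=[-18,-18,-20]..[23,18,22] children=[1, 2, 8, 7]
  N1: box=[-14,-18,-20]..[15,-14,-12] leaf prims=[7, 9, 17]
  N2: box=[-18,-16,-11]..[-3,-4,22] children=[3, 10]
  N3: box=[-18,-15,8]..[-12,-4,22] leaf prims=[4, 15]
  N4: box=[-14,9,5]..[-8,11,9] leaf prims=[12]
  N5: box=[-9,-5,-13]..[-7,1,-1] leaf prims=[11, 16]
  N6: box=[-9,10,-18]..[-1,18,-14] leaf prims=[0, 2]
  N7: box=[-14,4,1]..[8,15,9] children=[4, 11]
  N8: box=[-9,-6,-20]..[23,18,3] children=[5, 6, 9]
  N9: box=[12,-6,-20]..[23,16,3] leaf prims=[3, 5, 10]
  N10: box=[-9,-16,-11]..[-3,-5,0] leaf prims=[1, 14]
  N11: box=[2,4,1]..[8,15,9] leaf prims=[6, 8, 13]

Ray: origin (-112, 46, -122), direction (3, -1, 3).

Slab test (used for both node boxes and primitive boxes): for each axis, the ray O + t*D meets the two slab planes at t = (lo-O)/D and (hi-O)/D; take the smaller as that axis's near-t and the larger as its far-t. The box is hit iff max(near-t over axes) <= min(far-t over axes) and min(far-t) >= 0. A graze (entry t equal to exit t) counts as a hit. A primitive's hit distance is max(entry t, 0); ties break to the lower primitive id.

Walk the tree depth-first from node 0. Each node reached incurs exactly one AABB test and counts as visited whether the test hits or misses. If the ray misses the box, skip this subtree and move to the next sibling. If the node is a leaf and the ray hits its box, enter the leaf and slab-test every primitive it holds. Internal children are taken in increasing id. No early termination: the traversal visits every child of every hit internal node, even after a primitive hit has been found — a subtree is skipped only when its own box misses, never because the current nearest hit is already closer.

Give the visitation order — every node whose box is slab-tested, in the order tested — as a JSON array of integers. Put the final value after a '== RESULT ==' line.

Traverse from the root:
N0 x:[94/3,45] y:[28,64] z:[34,48] -> hit [34,45], descend [1, 2, 7, 8]
  N1 x:[98/3,127/3] y:[60,64] z:[34,110/3] -> miss, prune
  N2 x:[94/3,109/3] y:[50,62] z:[37,48] -> miss, prune
  N7 x:[98/3,40] y:[31,42] z:[41,131/3] -> miss, prune
  N8 x:[103/3,45] y:[28,52] z:[34,125/3] -> hit [103/3,125/3], descend [5, 6, 9]
    N5 x:[103/3,35] y:[45,51] z:[109/3,121/3] -> miss, prune
    N6 x:[103/3,37] y:[28,36] z:[104/3,36] -> hit [104/3,36] leaf, test {P0@t=35, P2(miss)}
    N9 x:[124/3,45] y:[30,52] z:[34,125/3] -> hit [124/3,125/3] leaf, test {P3(miss), P5(miss), P10(miss)}

8 AABB tests over nodes [0, 1, 2, 7, 8, 5, 6, 9]; 2 leaves entered; closest P0.

== RESULT ==
[0, 1, 2, 7, 8, 5, 6, 9]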